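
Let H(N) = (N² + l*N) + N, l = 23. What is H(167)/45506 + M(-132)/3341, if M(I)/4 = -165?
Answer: 76533917/152035546 ≈ 0.50340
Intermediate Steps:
M(I) = -660 (M(I) = 4*(-165) = -660)
H(N) = N² + 24*N (H(N) = (N² + 23*N) + N = N² + 24*N)
H(167)/45506 + M(-132)/3341 = (167*(24 + 167))/45506 - 660/3341 = (167*191)*(1/45506) - 660*1/3341 = 31897*(1/45506) - 660/3341 = 31897/45506 - 660/3341 = 76533917/152035546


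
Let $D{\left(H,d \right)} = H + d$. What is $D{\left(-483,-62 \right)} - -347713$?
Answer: $347168$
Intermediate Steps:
$D{\left(-483,-62 \right)} - -347713 = \left(-483 - 62\right) - -347713 = -545 + 347713 = 347168$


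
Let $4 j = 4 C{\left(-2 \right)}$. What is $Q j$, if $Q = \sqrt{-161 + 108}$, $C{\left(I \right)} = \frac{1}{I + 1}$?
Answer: $- i \sqrt{53} \approx - 7.2801 i$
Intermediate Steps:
$C{\left(I \right)} = \frac{1}{1 + I}$
$j = -1$ ($j = \frac{4 \frac{1}{1 - 2}}{4} = \frac{4 \frac{1}{-1}}{4} = \frac{4 \left(-1\right)}{4} = \frac{1}{4} \left(-4\right) = -1$)
$Q = i \sqrt{53}$ ($Q = \sqrt{-53} = i \sqrt{53} \approx 7.2801 i$)
$Q j = i \sqrt{53} \left(-1\right) = - i \sqrt{53}$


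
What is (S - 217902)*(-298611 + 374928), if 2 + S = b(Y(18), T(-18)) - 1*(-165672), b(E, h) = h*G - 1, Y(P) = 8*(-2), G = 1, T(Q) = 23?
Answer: -3984510570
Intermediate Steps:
Y(P) = -16
b(E, h) = -1 + h (b(E, h) = h*1 - 1 = h - 1 = -1 + h)
S = 165692 (S = -2 + ((-1 + 23) - 1*(-165672)) = -2 + (22 + 165672) = -2 + 165694 = 165692)
(S - 217902)*(-298611 + 374928) = (165692 - 217902)*(-298611 + 374928) = -52210*76317 = -3984510570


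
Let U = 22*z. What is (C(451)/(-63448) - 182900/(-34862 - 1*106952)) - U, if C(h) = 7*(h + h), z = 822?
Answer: -528265491243/29213684 ≈ -18083.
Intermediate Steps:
C(h) = 14*h (C(h) = 7*(2*h) = 14*h)
U = 18084 (U = 22*822 = 18084)
(C(451)/(-63448) - 182900/(-34862 - 1*106952)) - U = ((14*451)/(-63448) - 182900/(-34862 - 1*106952)) - 1*18084 = (6314*(-1/63448) - 182900/(-34862 - 106952)) - 18084 = (-41/412 - 182900/(-141814)) - 18084 = (-41/412 - 182900*(-1/141814)) - 18084 = (-41/412 + 91450/70907) - 18084 = 34770213/29213684 - 18084 = -528265491243/29213684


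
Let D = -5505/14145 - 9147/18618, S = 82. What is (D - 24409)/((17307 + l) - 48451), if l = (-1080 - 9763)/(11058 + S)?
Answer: 795690755103670/1015235095973387 ≈ 0.78375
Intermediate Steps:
l = -10843/11140 (l = (-1080 - 9763)/(11058 + 82) = -10843/11140 ≈ -0.97334)
D = -5152809/5852258 (D = -5505*1/14145 - 9147*1/18618 = -367/943 - 3049/6206 = -5152809/5852258 ≈ -0.88048)
(D - 24409)/((17307 + l) - 48451) = (-5152809/5852258 - 24409)/((17307 - 10843/11140) - 48451) = -142852918331/(5852258*(192789137/11140 - 48451)) = -142852918331/(5852258*(-346955003/11140)) = -142852918331/5852258*(-11140/346955003) = 795690755103670/1015235095973387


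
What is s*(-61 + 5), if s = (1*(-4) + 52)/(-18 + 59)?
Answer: -2688/41 ≈ -65.561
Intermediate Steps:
s = 48/41 (s = (-4 + 52)/41 = 48*(1/41) = 48/41 ≈ 1.1707)
s*(-61 + 5) = 48*(-61 + 5)/41 = (48/41)*(-56) = -2688/41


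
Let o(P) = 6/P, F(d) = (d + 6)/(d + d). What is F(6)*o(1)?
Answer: 6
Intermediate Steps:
F(d) = (6 + d)/(2*d) (F(d) = (6 + d)/((2*d)) = (6 + d)*(1/(2*d)) = (6 + d)/(2*d))
F(6)*o(1) = ((1/2)*(6 + 6)/6)*(6/1) = ((1/2)*(1/6)*12)*(6*1) = 1*6 = 6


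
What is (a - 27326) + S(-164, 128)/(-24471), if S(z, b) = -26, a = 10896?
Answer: -402058504/24471 ≈ -16430.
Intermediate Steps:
(a - 27326) + S(-164, 128)/(-24471) = (10896 - 27326) - 26/(-24471) = -16430 - 26*(-1/24471) = -16430 + 26/24471 = -402058504/24471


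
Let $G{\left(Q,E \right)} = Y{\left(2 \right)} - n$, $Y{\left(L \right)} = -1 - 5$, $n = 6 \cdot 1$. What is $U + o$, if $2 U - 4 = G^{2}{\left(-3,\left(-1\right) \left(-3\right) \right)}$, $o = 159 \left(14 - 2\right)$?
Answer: $1982$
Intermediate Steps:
$n = 6$
$Y{\left(L \right)} = -6$ ($Y{\left(L \right)} = -1 - 5 = -6$)
$G{\left(Q,E \right)} = -12$ ($G{\left(Q,E \right)} = -6 - 6 = -12$)
$o = 1908$ ($o = 159 \left(14 - 2\right) = 159 \cdot 12 = 1908$)
$U = 74$ ($U = 2 + \frac{\left(-12\right)^{2}}{2} = 2 + \frac{1}{2} \cdot 144 = 2 + 72 = 74$)
$U + o = 74 + 1908 = 1982$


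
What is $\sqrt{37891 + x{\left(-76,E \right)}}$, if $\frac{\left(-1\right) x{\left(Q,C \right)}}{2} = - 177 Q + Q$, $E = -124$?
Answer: $\sqrt{11139} \approx 105.54$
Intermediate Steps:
$x{\left(Q,C \right)} = 352 Q$ ($x{\left(Q,C \right)} = - 2 \left(- 177 Q + Q\right) = - 2 \left(- 176 Q\right) = 352 Q$)
$\sqrt{37891 + x{\left(-76,E \right)}} = \sqrt{37891 + 352 \left(-76\right)} = \sqrt{37891 - 26752} = \sqrt{11139}$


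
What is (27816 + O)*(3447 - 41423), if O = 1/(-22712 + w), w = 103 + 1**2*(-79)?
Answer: -2995781415029/2836 ≈ -1.0563e+9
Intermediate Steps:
w = 24 (w = 103 + 1*(-79) = 103 - 79 = 24)
O = -1/22688 (O = 1/(-22712 + 24) = 1/(-22688) = -1/22688 ≈ -4.4076e-5)
(27816 + O)*(3447 - 41423) = (27816 - 1/22688)*(3447 - 41423) = (631089407/22688)*(-37976) = -2995781415029/2836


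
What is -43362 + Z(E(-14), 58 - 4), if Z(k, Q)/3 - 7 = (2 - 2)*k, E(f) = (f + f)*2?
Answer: -43341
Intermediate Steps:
E(f) = 4*f (E(f) = (2*f)*2 = 4*f)
Z(k, Q) = 21 (Z(k, Q) = 21 + 3*((2 - 2)*k) = 21 + 3*(0*k) = 21 + 3*0 = 21 + 0 = 21)
-43362 + Z(E(-14), 58 - 4) = -43362 + 21 = -43341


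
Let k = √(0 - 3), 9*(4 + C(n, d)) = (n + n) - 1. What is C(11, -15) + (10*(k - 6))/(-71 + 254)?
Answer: -365/183 + 10*I*√3/183 ≈ -1.9945 + 0.094648*I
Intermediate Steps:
C(n, d) = -37/9 + 2*n/9 (C(n, d) = -4 + ((n + n) - 1)/9 = -4 + (2*n - 1)/9 = -4 + (-1 + 2*n)/9 = -4 + (-⅑ + 2*n/9) = -37/9 + 2*n/9)
k = I*√3 (k = √(-3) = I*√3 ≈ 1.732*I)
C(11, -15) + (10*(k - 6))/(-71 + 254) = (-37/9 + (2/9)*11) + (10*(I*√3 - 6))/(-71 + 254) = (-37/9 + 22/9) + (10*(-6 + I*√3))/183 = -5/3 + (-60 + 10*I*√3)/183 = -5/3 + (-20/61 + 10*I*√3/183) = -365/183 + 10*I*√3/183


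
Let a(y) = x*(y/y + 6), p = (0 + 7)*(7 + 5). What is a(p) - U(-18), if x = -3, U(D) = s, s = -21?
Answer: 0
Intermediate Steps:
U(D) = -21
p = 84 (p = 7*12 = 84)
a(y) = -21 (a(y) = -3*(y/y + 6) = -3*(1 + 6) = -3*7 = -21)
a(p) - U(-18) = -21 - 1*(-21) = -21 + 21 = 0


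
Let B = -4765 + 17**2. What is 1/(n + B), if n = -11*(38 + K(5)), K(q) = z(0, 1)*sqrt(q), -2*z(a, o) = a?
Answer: -1/4894 ≈ -0.00020433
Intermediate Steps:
z(a, o) = -a/2
B = -4476 (B = -4765 + 289 = -4476)
K(q) = 0 (K(q) = (-1/2*0)*sqrt(q) = 0*sqrt(q) = 0)
n = -418 (n = -11*(38 + 0) = -11*38 = -418)
1/(n + B) = 1/(-418 - 4476) = 1/(-4894) = -1/4894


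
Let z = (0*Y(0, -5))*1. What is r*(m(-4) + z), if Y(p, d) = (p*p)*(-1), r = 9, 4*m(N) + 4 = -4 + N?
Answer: -27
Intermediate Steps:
m(N) = -2 + N/4 (m(N) = -1 + (-4 + N)/4 = -1 + (-1 + N/4) = -2 + N/4)
Y(p, d) = -p**2 (Y(p, d) = p**2*(-1) = -p**2)
z = 0 (z = (0*(-1*0**2))*1 = (0*(-1*0))*1 = (0*0)*1 = 0*1 = 0)
r*(m(-4) + z) = 9*((-2 + (1/4)*(-4)) + 0) = 9*((-2 - 1) + 0) = 9*(-3 + 0) = 9*(-3) = -27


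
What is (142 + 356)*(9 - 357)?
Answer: -173304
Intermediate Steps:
(142 + 356)*(9 - 357) = 498*(-348) = -173304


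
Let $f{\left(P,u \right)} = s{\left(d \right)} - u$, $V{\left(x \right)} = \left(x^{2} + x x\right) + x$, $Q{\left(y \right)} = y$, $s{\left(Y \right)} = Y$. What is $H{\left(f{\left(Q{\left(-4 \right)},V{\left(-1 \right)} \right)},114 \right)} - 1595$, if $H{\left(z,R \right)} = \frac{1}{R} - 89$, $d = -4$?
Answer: $- \frac{191975}{114} \approx -1684.0$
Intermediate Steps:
$V{\left(x \right)} = x + 2 x^{2}$ ($V{\left(x \right)} = \left(x^{2} + x^{2}\right) + x = 2 x^{2} + x = x + 2 x^{2}$)
$f{\left(P,u \right)} = -4 - u$
$H{\left(z,R \right)} = -89 + \frac{1}{R}$ ($H{\left(z,R \right)} = \frac{1}{R} - 89 = -89 + \frac{1}{R}$)
$H{\left(f{\left(Q{\left(-4 \right)},V{\left(-1 \right)} \right)},114 \right)} - 1595 = \left(-89 + \frac{1}{114}\right) - 1595 = - \frac{10145}{114} - 1595 = - \frac{191975}{114}$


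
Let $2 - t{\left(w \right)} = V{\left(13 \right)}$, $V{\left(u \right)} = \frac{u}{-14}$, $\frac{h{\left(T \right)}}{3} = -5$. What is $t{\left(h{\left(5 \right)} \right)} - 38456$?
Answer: $- \frac{538343}{14} \approx -38453.0$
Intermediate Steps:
$h{\left(T \right)} = -15$ ($h{\left(T \right)} = 3 \left(-5\right) = -15$)
$V{\left(u \right)} = - \frac{u}{14}$ ($V{\left(u \right)} = u \left(- \frac{1}{14}\right) = - \frac{u}{14}$)
$t{\left(w \right)} = \frac{41}{14}$ ($t{\left(w \right)} = 2 - \left(- \frac{1}{14}\right) 13 = 2 - - \frac{13}{14} = 2 + \frac{13}{14} = \frac{41}{14}$)
$t{\left(h{\left(5 \right)} \right)} - 38456 = \frac{41}{14} - 38456 = - \frac{538343}{14}$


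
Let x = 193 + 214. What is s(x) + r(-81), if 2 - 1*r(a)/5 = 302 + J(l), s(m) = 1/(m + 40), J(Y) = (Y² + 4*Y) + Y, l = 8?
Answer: -902939/447 ≈ -2020.0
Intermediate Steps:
J(Y) = Y² + 5*Y
x = 407
s(m) = 1/(40 + m)
r(a) = -2020 (r(a) = 10 - 5*(302 + 8*(5 + 8)) = 10 - 5*(302 + 8*13) = 10 - 5*(302 + 104) = 10 - 5*406 = 10 - 2030 = -2020)
s(x) + r(-81) = 1/(40 + 407) - 2020 = 1/447 - 2020 = -902939/447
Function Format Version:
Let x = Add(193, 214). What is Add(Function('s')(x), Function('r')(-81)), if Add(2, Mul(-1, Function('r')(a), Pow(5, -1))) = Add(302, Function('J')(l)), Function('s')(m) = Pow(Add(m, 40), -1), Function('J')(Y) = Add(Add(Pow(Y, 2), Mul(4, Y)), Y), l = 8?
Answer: Rational(-902939, 447) ≈ -2020.0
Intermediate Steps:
Function('J')(Y) = Add(Pow(Y, 2), Mul(5, Y))
x = 407
Function('s')(m) = Pow(Add(40, m), -1)
Function('r')(a) = -2020 (Function('r')(a) = Add(10, Mul(-5, Add(302, Mul(8, Add(5, 8))))) = Add(10, Mul(-5, Add(302, Mul(8, 13)))) = Add(10, Mul(-5, Add(302, 104))) = Add(10, Mul(-5, 406)) = Add(10, -2030) = -2020)
Add(Function('s')(x), Function('r')(-81)) = Add(Pow(Add(40, 407), -1), -2020) = Add(Pow(447, -1), -2020) = Add(Rational(1, 447), -2020) = Rational(-902939, 447)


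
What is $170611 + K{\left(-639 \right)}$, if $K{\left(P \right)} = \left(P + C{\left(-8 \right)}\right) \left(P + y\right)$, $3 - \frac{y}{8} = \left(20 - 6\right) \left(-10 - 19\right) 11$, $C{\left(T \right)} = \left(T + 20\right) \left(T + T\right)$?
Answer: $-29008292$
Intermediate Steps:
$C{\left(T \right)} = 2 T \left(20 + T\right)$ ($C{\left(T \right)} = \left(20 + T\right) 2 T = 2 T \left(20 + T\right)$)
$y = 35752$ ($y = 24 - 8 \left(20 - 6\right) \left(-10 - 19\right) 11 = 24 - 8 \cdot 14 \left(-29\right) 11 = 24 - 8 \left(\left(-406\right) 11\right) = 24 - -35728 = 24 + 35728 = 35752$)
$K{\left(P \right)} = \left(-192 + P\right) \left(35752 + P\right)$ ($K{\left(P \right)} = \left(P + 2 \left(-8\right) \left(20 - 8\right)\right) \left(P + 35752\right) = \left(P + 2 \left(-8\right) 12\right) \left(35752 + P\right) = \left(P - 192\right) \left(35752 + P\right) = \left(-192 + P\right) \left(35752 + P\right)$)
$170611 + K{\left(-639 \right)} = 170611 + \left(-6864384 + \left(-639\right)^{2} + 35560 \left(-639\right)\right) = 170611 - 29178903 = -29008292$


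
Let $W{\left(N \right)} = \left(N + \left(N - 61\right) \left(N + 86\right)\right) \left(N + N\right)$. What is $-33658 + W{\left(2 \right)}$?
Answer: $-54418$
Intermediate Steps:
$W{\left(N \right)} = 2 N \left(N + \left(-61 + N\right) \left(86 + N\right)\right)$ ($W{\left(N \right)} = \left(N + \left(-61 + N\right) \left(86 + N\right)\right) 2 N = 2 N \left(N + \left(-61 + N\right) \left(86 + N\right)\right)$)
$-33658 + W{\left(2 \right)} = -33658 + 2 \cdot 2 \left(-5246 + 2^{2} + 26 \cdot 2\right) = -33658 + 2 \cdot 2 \left(-5246 + 4 + 52\right) = -33658 + 2 \cdot 2 \left(-5190\right) = -33658 - 20760 = -54418$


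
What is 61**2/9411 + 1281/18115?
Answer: 79461406/170480265 ≈ 0.46610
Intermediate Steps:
61**2/9411 + 1281/18115 = 3721*(1/9411) + 1281*(1/18115) = 3721/9411 + 1281/18115 = 79461406/170480265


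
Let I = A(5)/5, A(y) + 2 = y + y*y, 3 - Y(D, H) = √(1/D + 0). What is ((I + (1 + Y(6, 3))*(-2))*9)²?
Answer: 13014/25 - 648*√6/5 ≈ 203.11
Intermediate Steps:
Y(D, H) = 3 - √(1/D) (Y(D, H) = 3 - √(1/D + 0) = 3 - √(1/D))
A(y) = -2 + y + y² (A(y) = -2 + (y + y*y) = -2 + (y + y²) = -2 + y + y²)
I = 28/5 (I = (-2 + 5 + 5²)/5 = (-2 + 5 + 25)*(⅕) = 28*(⅕) = 28/5 ≈ 5.6000)
((I + (1 + Y(6, 3))*(-2))*9)² = ((28/5 + (1 + (3 - √(1/6)))*(-2))*9)² = ((28/5 + (1 + (3 - √(⅙)))*(-2))*9)² = ((28/5 + (1 + (3 - √6/6))*(-2))*9)² = ((28/5 + (4 - √6/6)*(-2))*9)² = ((28/5 + (-8 + √6/3))*9)² = ((-12/5 + √6/3)*9)² = (-108/5 + 3*√6)²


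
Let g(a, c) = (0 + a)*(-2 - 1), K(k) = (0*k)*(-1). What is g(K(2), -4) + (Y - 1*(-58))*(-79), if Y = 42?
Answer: -7900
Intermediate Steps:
K(k) = 0 (K(k) = 0*(-1) = 0)
g(a, c) = -3*a (g(a, c) = a*(-3) = -3*a)
g(K(2), -4) + (Y - 1*(-58))*(-79) = -3*0 + (42 - 1*(-58))*(-79) = 0 + (42 + 58)*(-79) = 0 + 100*(-79) = 0 - 7900 = -7900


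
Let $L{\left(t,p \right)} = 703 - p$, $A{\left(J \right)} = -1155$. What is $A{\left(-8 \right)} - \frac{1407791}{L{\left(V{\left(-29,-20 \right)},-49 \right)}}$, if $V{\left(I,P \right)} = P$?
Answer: $- \frac{48433}{16} \approx -3027.1$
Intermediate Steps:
$A{\left(-8 \right)} - \frac{1407791}{L{\left(V{\left(-29,-20 \right)},-49 \right)}} = -1155 - \frac{1407791}{703 - -49} = -1155 - \frac{1407791}{703 + 49} = -1155 - \frac{1407791}{752} = -1155 - 1407791 \cdot \frac{1}{752} = -1155 - \frac{29953}{16} = - \frac{48433}{16}$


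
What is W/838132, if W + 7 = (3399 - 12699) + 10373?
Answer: 533/419066 ≈ 0.0012719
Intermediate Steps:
W = 1066 (W = -7 + ((3399 - 12699) + 10373) = -7 + (-9300 + 10373) = -7 + 1073 = 1066)
W/838132 = 1066/838132 = 1066*(1/838132) = 533/419066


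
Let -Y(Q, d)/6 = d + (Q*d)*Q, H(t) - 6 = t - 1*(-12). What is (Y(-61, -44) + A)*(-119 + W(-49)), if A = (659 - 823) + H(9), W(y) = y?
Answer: -165055128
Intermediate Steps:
H(t) = 18 + t (H(t) = 6 + (t - 1*(-12)) = 6 + (t + 12) = 6 + (12 + t) = 18 + t)
A = -137 (A = (659 - 823) + (18 + 9) = -164 + 27 = -137)
Y(Q, d) = -6*d - 6*d*Q**2 (Y(Q, d) = -6*(d + (Q*d)*Q) = -6*(d + d*Q**2) = -6*d - 6*d*Q**2)
(Y(-61, -44) + A)*(-119 + W(-49)) = (-6*(-44)*(1 + (-61)**2) - 137)*(-119 - 49) = (-6*(-44)*(1 + 3721) - 137)*(-168) = (-6*(-44)*3722 - 137)*(-168) = (982608 - 137)*(-168) = 982471*(-168) = -165055128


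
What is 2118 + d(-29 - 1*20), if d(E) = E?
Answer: 2069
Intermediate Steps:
2118 + d(-29 - 1*20) = 2118 + (-29 - 1*20) = 2118 + (-29 - 20) = 2118 - 49 = 2069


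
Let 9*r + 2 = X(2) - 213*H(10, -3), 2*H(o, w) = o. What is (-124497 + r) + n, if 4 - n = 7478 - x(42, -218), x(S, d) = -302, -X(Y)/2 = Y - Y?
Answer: -1191524/9 ≈ -1.3239e+5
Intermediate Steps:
H(o, w) = o/2
X(Y) = 0 (X(Y) = -2*(Y - Y) = -2*0 = 0)
r = -1067/9 (r = -2/9 + (0 - 213*10/2)/9 = -2/9 + (0 - 213*5)/9 = -2/9 + (0 - 1065)/9 = -2/9 + (⅑)*(-1065) = -2/9 - 355/3 = -1067/9 ≈ -118.56)
n = -7776 (n = 4 - (7478 - 1*(-302)) = 4 - (7478 + 302) = 4 - 1*7780 = 4 - 7780 = -7776)
(-124497 + r) + n = (-124497 - 1067/9) - 7776 = -1121540/9 - 7776 = -1191524/9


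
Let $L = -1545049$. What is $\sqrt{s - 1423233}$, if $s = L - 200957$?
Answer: $23 i \sqrt{5991} \approx 1780.2 i$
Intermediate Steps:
$s = -1746006$ ($s = -1545049 - 200957 = -1746006$)
$\sqrt{s - 1423233} = \sqrt{-1746006 - 1423233} = \sqrt{-3169239} = 23 i \sqrt{5991}$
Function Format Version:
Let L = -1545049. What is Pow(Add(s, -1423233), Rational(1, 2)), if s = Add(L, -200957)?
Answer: Mul(23, I, Pow(5991, Rational(1, 2))) ≈ Mul(1780.2, I)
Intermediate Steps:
s = -1746006 (s = Add(-1545049, -200957) = -1746006)
Pow(Add(s, -1423233), Rational(1, 2)) = Pow(Add(-1746006, -1423233), Rational(1, 2)) = Pow(-3169239, Rational(1, 2)) = Mul(23, I, Pow(5991, Rational(1, 2)))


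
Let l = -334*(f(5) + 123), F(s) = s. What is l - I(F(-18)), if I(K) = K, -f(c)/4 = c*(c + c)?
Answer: 25736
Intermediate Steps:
f(c) = -8*c² (f(c) = -4*c*(c + c) = -4*c*2*c = -8*c²)
l = 25718 (l = -334*(-8*5² + 123) = -334*(-8*25 + 123) = -334*(-200 + 123) = -334*(-77) = 25718)
l - I(F(-18)) = 25718 - 1*(-18) = 25718 + 18 = 25736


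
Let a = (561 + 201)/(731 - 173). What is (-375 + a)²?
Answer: 1207423504/8649 ≈ 1.3960e+5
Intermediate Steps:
a = 127/93 (a = 762/558 = 762*(1/558) = 127/93 ≈ 1.3656)
(-375 + a)² = (-375 + 127/93)² = (-34748/93)² = 1207423504/8649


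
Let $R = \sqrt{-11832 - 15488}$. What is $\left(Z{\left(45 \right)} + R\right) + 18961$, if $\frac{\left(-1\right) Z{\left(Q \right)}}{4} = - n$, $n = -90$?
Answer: $18601 + 2 i \sqrt{6830} \approx 18601.0 + 165.29 i$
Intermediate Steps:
$Z{\left(Q \right)} = -360$ ($Z{\left(Q \right)} = - 4 \left(\left(-1\right) \left(-90\right)\right) = \left(-4\right) 90 = -360$)
$R = 2 i \sqrt{6830}$ ($R = \sqrt{-27320} = 2 i \sqrt{6830} \approx 165.29 i$)
$\left(Z{\left(45 \right)} + R\right) + 18961 = \left(-360 + 2 i \sqrt{6830}\right) + 18961 = 18601 + 2 i \sqrt{6830}$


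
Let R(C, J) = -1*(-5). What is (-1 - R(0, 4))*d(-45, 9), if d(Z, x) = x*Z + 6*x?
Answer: 2106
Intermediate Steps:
R(C, J) = 5
d(Z, x) = 6*x + Z*x (d(Z, x) = Z*x + 6*x = 6*x + Z*x)
(-1 - R(0, 4))*d(-45, 9) = (-1 - 1*5)*(9*(6 - 45)) = (-1 - 5)*(9*(-39)) = -6*(-351) = 2106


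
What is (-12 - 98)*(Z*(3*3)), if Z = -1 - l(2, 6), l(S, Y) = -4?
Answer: -2970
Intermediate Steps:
Z = 3 (Z = -1 - 1*(-4) = -1 + 4 = 3)
(-12 - 98)*(Z*(3*3)) = (-12 - 98)*(3*(3*3)) = -330*9 = -110*27 = -2970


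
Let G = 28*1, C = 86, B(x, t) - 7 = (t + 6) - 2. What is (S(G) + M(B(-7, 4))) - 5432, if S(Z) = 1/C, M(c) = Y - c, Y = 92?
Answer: -460529/86 ≈ -5355.0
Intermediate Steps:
B(x, t) = 11 + t (B(x, t) = 7 + ((t + 6) - 2) = 7 + ((6 + t) - 2) = 7 + (4 + t) = 11 + t)
G = 28
M(c) = 92 - c
S(Z) = 1/86
(S(G) + M(B(-7, 4))) - 5432 = (1/86 + (92 - (11 + 4))) - 5432 = (1/86 + (92 - 1*15)) - 5432 = (1/86 + (92 - 15)) - 5432 = (1/86 + 77) - 5432 = 6623/86 - 5432 = -460529/86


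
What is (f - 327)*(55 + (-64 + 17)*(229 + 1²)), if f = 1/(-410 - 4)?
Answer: 161777905/46 ≈ 3.5169e+6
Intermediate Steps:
f = -1/414 (f = 1/(-414) = -1/414 ≈ -0.0024155)
(f - 327)*(55 + (-64 + 17)*(229 + 1²)) = (-1/414 - 327)*(55 + (-64 + 17)*(229 + 1²)) = -135379*(55 - 47*(229 + 1))/414 = -135379*(55 - 47*230)/414 = -135379*(55 - 10810)/414 = -135379/414*(-10755) = 161777905/46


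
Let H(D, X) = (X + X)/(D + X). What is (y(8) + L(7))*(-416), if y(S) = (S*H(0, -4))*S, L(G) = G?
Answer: -56160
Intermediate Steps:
H(D, X) = 2*X/(D + X) (H(D, X) = (2*X)/(D + X) = 2*X/(D + X))
y(S) = 2*S² (y(S) = (S*(2*(-4)/(0 - 4)))*S = (S*(2*(-4)/(-4)))*S = (S*(2*(-4)*(-¼)))*S = (S*2)*S = (2*S)*S = 2*S²)
(y(8) + L(7))*(-416) = (2*8² + 7)*(-416) = (2*64 + 7)*(-416) = (128 + 7)*(-416) = 135*(-416) = -56160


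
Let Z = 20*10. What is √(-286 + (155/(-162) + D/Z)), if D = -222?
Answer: I*√2333341/90 ≈ 16.973*I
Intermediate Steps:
Z = 200
√(-286 + (155/(-162) + D/Z)) = √(-286 + (155/(-162) - 222/200)) = √(-286 + (155*(-1/162) - 222*1/200)) = √(-286 + (-155/162 - 111/100)) = √(-286 - 16741/8100) = √(-2333341/8100) = I*√2333341/90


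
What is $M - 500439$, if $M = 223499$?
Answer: $-276940$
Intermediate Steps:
$M - 500439 = 223499 - 500439 = -276940$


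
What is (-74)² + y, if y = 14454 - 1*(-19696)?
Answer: 39626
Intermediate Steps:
y = 34150 (y = 14454 + 19696 = 34150)
(-74)² + y = (-74)² + 34150 = 5476 + 34150 = 39626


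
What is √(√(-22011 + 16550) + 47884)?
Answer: √(47884 + I*√5461) ≈ 218.82 + 0.169*I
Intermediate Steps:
√(√(-22011 + 16550) + 47884) = √(√(-5461) + 47884) = √(I*√5461 + 47884) = √(47884 + I*√5461)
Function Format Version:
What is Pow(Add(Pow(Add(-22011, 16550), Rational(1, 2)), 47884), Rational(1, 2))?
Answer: Pow(Add(47884, Mul(I, Pow(5461, Rational(1, 2)))), Rational(1, 2)) ≈ Add(218.82, Mul(0.169, I))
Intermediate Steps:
Pow(Add(Pow(Add(-22011, 16550), Rational(1, 2)), 47884), Rational(1, 2)) = Pow(Add(Pow(-5461, Rational(1, 2)), 47884), Rational(1, 2)) = Pow(Add(Mul(I, Pow(5461, Rational(1, 2))), 47884), Rational(1, 2)) = Pow(Add(47884, Mul(I, Pow(5461, Rational(1, 2)))), Rational(1, 2))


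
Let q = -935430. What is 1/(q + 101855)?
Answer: -1/833575 ≈ -1.1997e-6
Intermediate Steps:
1/(q + 101855) = 1/(-935430 + 101855) = 1/(-833575) = -1/833575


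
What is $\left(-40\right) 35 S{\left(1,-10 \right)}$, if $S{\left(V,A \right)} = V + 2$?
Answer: $-4200$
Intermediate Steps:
$S{\left(V,A \right)} = 2 + V$
$\left(-40\right) 35 S{\left(1,-10 \right)} = \left(-40\right) 35 \left(2 + 1\right) = \left(-1400\right) 3 = -4200$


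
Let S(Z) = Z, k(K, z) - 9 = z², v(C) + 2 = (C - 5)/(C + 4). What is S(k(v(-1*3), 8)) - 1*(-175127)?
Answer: 175200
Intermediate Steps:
v(C) = -2 + (-5 + C)/(4 + C) (v(C) = -2 + (C - 5)/(C + 4) = -2 + (-5 + C)/(4 + C))
k(K, z) = 9 + z²
S(k(v(-1*3), 8)) - 1*(-175127) = (9 + 8²) - 1*(-175127) = (9 + 64) + 175127 = 73 + 175127 = 175200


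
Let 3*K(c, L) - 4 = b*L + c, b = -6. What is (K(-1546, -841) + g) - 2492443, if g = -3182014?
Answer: -5673289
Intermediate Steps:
K(c, L) = 4/3 - 2*L + c/3 (K(c, L) = 4/3 + (-6*L + c)/3 = 4/3 + (c - 6*L)/3 = 4/3 + (-2*L + c/3) = 4/3 - 2*L + c/3)
(K(-1546, -841) + g) - 2492443 = ((4/3 - 2*(-841) + (⅓)*(-1546)) - 3182014) - 2492443 = ((4/3 + 1682 - 1546/3) - 3182014) - 2492443 = (1168 - 3182014) - 2492443 = -3180846 - 2492443 = -5673289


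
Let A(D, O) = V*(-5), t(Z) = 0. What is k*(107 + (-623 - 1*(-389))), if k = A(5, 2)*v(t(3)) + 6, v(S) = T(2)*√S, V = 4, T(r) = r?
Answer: -762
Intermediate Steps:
A(D, O) = -20 (A(D, O) = 4*(-5) = -20)
v(S) = 2*√S
k = 6 (k = -40*√0 + 6 = -40*0 + 6 = -20*0 + 6 = 0 + 6 = 6)
k*(107 + (-623 - 1*(-389))) = 6*(107 + (-623 - 1*(-389))) = 6*(107 + (-623 + 389)) = 6*(107 - 234) = 6*(-127) = -762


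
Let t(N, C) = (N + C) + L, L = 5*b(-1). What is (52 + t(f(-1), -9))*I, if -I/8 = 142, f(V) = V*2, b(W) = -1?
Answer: -40896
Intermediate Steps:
f(V) = 2*V
I = -1136 (I = -8*142 = -1136)
L = -5 (L = 5*(-1) = -5)
t(N, C) = -5 + C + N (t(N, C) = (N + C) - 5 = (C + N) - 5 = -5 + C + N)
(52 + t(f(-1), -9))*I = (52 + (-5 - 9 + 2*(-1)))*(-1136) = (52 + (-5 - 9 - 2))*(-1136) = (52 - 16)*(-1136) = 36*(-1136) = -40896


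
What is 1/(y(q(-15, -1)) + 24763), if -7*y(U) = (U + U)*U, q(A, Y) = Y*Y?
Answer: 7/173339 ≈ 4.0383e-5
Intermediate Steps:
q(A, Y) = Y²
y(U) = -2*U²/7 (y(U) = -(U + U)*U/7 = -2*U*U/7 = -2*U²/7)
1/(y(q(-15, -1)) + 24763) = 1/(-2*((-1)²)²/7 + 24763) = 1/(-2/7*1² + 24763) = 1/(-2/7*1 + 24763) = 1/(-2/7 + 24763) = 1/(173339/7) = 7/173339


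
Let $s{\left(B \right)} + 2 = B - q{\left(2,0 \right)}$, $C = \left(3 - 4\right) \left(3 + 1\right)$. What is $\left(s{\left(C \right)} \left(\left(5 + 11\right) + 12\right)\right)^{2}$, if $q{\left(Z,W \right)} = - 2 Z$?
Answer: $3136$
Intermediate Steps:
$C = -4$ ($C = \left(-1\right) 4 = -4$)
$s{\left(B \right)} = 2 + B$ ($s{\left(B \right)} = -2 + \left(B - \left(-2\right) 2\right) = -2 + \left(B - -4\right) = -2 + \left(B + 4\right) = -2 + \left(4 + B\right) = 2 + B$)
$\left(s{\left(C \right)} \left(\left(5 + 11\right) + 12\right)\right)^{2} = \left(\left(2 - 4\right) \left(\left(5 + 11\right) + 12\right)\right)^{2} = \left(- 2 \left(16 + 12\right)\right)^{2} = \left(\left(-2\right) 28\right)^{2} = \left(-56\right)^{2} = 3136$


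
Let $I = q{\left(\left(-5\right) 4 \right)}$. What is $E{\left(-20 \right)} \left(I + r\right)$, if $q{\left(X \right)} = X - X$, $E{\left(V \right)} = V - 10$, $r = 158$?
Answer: $-4740$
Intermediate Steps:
$E{\left(V \right)} = -10 + V$
$q{\left(X \right)} = 0$
$I = 0$
$E{\left(-20 \right)} \left(I + r\right) = \left(-10 - 20\right) \left(0 + 158\right) = \left(-30\right) 158 = -4740$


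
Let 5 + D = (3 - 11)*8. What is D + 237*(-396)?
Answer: -93921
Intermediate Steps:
D = -69 (D = -5 + (3 - 11)*8 = -5 - 8*8 = -5 - 64 = -69)
D + 237*(-396) = -69 + 237*(-396) = -69 - 93852 = -93921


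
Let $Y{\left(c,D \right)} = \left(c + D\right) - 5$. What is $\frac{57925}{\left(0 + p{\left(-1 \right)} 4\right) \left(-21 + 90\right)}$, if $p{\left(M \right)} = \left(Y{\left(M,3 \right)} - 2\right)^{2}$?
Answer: $\frac{2317}{276} \approx 8.3949$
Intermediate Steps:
$Y{\left(c,D \right)} = -5 + D + c$ ($Y{\left(c,D \right)} = \left(D + c\right) - 5 = -5 + D + c$)
$p{\left(M \right)} = \left(-4 + M\right)^{2}$ ($p{\left(M \right)} = \left(\left(-5 + 3 + M\right) - 2\right)^{2} = \left(\left(-2 + M\right) - 2\right)^{2} = \left(-4 + M\right)^{2}$)
$\frac{57925}{\left(0 + p{\left(-1 \right)} 4\right) \left(-21 + 90\right)} = \frac{57925}{\left(0 + \left(-4 - 1\right)^{2} \cdot 4\right) \left(-21 + 90\right)} = \frac{57925}{\left(0 + \left(-5\right)^{2} \cdot 4\right) 69} = \frac{57925}{\left(0 + 25 \cdot 4\right) 69} = \frac{57925}{\left(0 + 100\right) 69} = \frac{57925}{100 \cdot 69} = \frac{57925}{6900} = 57925 \cdot \frac{1}{6900} = \frac{2317}{276}$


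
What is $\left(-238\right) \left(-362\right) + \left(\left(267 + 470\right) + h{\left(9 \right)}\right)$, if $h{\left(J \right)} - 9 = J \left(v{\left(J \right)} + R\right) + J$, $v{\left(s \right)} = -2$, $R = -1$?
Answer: $86884$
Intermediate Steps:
$h{\left(J \right)} = 9 - 2 J$ ($h{\left(J \right)} = 9 + \left(J \left(-2 - 1\right) + J\right) = 9 + \left(J \left(-3\right) + J\right) = 9 + \left(- 3 J + J\right) = 9 - 2 J$)
$\left(-238\right) \left(-362\right) + \left(\left(267 + 470\right) + h{\left(9 \right)}\right) = \left(-238\right) \left(-362\right) + \left(\left(267 + 470\right) + \left(9 - 18\right)\right) = 86156 + \left(737 + \left(9 - 18\right)\right) = 86156 + \left(737 - 9\right) = 86156 + 728 = 86884$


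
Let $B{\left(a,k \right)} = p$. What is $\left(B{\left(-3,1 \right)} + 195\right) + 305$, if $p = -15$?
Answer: $485$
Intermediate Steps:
$B{\left(a,k \right)} = -15$
$\left(B{\left(-3,1 \right)} + 195\right) + 305 = \left(-15 + 195\right) + 305 = 180 + 305 = 485$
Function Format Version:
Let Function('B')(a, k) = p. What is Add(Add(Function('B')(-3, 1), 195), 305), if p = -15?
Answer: 485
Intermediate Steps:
Function('B')(a, k) = -15
Add(Add(Function('B')(-3, 1), 195), 305) = Add(Add(-15, 195), 305) = Add(180, 305) = 485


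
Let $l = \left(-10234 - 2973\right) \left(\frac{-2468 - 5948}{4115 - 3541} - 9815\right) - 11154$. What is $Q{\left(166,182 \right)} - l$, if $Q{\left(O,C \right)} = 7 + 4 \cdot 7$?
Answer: $- \frac{37255228148}{287} \approx -1.2981 \cdot 10^{8}$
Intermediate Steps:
$Q{\left(O,C \right)} = 35$ ($Q{\left(O,C \right)} = 7 + 28 = 35$)
$l = \frac{37255238193}{287}$ ($l = - 13207 \left(- \frac{8416}{574} - 9815\right) - 11154 = - 13207 \left(\left(-8416\right) \frac{1}{574} - 9815\right) - 11154 = - 13207 \left(- \frac{4208}{287} - 9815\right) - 11154 = \left(-13207\right) \left(- \frac{2821113}{287}\right) - 11154 = \frac{37258439391}{287} - 11154 = \frac{37255238193}{287} \approx 1.2981 \cdot 10^{8}$)
$Q{\left(166,182 \right)} - l = 35 - \frac{37255238193}{287} = - \frac{37255228148}{287}$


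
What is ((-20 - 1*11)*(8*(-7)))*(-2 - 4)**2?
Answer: 62496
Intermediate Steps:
((-20 - 1*11)*(8*(-7)))*(-2 - 4)**2 = ((-20 - 11)*(-56))*(-6)**2 = -31*(-56)*36 = 1736*36 = 62496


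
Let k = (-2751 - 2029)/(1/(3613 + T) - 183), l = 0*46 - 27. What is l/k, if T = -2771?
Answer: -832059/804952 ≈ -1.0337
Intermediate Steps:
l = -27 (l = 0 - 27 = -27)
k = 804952/30817 (k = (-2751 - 2029)/(1/(3613 - 2771) - 183) = -4780/(1/842 - 183) = -4780/(-154085/842) = -4780*(-842/154085) = 804952/30817 ≈ 26.120)
l/k = -27/804952/30817 = -27*30817/804952 = -832059/804952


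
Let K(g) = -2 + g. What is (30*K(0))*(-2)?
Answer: 120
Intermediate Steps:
(30*K(0))*(-2) = (30*(-2 + 0))*(-2) = (30*(-2))*(-2) = -60*(-2) = 120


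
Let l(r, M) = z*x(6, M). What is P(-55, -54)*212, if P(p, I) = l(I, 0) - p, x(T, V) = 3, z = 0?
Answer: 11660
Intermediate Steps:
l(r, M) = 0 (l(r, M) = 0*3 = 0)
P(p, I) = -p (P(p, I) = 0 - p = -p)
P(-55, -54)*212 = -1*(-55)*212 = 55*212 = 11660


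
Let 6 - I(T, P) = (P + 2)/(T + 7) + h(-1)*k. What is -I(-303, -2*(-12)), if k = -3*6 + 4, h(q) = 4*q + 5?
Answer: -2973/148 ≈ -20.088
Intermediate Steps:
h(q) = 5 + 4*q
k = -14 (k = -18 + 4 = -14)
I(T, P) = 20 - (2 + P)/(7 + T) (I(T, P) = 6 - ((P + 2)/(T + 7) + (5 + 4*(-1))*(-14)) = 6 - ((2 + P)/(7 + T) + (5 - 4)*(-14)) = 6 - ((2 + P)/(7 + T) + 1*(-14)) = 6 - ((2 + P)/(7 + T) - 14) = 6 - (-14 + (2 + P)/(7 + T)) = 6 + (14 - (2 + P)/(7 + T)) = 20 - (2 + P)/(7 + T))
-I(-303, -2*(-12)) = -(138 - (-2)*(-12) + 20*(-303))/(7 - 303) = -(138 - 1*24 - 6060)/(-296) = -(-1)*(138 - 24 - 6060)/296 = -(-1)*(-5946)/296 = -1*2973/148 = -2973/148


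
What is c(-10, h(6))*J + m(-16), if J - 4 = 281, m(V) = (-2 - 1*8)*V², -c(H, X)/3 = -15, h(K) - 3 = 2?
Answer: 10265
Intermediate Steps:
h(K) = 5 (h(K) = 3 + 2 = 5)
c(H, X) = 45 (c(H, X) = -3*(-15) = 45)
m(V) = -10*V² (m(V) = (-2 - 8)*V² = -10*V²)
J = 285 (J = 4 + 281 = 285)
c(-10, h(6))*J + m(-16) = 45*285 - 10*(-16)² = 12825 - 10*256 = 12825 - 2560 = 10265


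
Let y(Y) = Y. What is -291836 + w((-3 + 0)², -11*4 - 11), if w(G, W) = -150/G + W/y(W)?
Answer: -875555/3 ≈ -2.9185e+5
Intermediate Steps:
w(G, W) = 1 - 150/G (w(G, W) = -150/G + W/W = -150/G + 1 = 1 - 150/G)
-291836 + w((-3 + 0)², -11*4 - 11) = -291836 + (-150 + (-3 + 0)²)/((-3 + 0)²) = -291836 + (-150 + (-3)²)/((-3)²) = -291836 + (-150 + 9)/9 = -291836 + (⅑)*(-141) = -291836 - 47/3 = -875555/3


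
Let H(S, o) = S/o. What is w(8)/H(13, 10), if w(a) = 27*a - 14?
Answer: 2020/13 ≈ 155.38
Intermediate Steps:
w(a) = -14 + 27*a
w(8)/H(13, 10) = (-14 + 27*8)/((13/10)) = (-14 + 216)/((13*(⅒))) = 202/(13/10) = 202*(10/13) = 2020/13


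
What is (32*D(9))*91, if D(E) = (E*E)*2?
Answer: 471744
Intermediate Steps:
D(E) = 2*E**2 (D(E) = E**2*2 = 2*E**2)
(32*D(9))*91 = (32*(2*9**2))*91 = (32*(2*81))*91 = (32*162)*91 = 5184*91 = 471744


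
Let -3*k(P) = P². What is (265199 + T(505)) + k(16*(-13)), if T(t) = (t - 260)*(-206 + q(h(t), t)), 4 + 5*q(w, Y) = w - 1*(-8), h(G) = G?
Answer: 675746/3 ≈ 2.2525e+5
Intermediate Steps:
q(w, Y) = ⅘ + w/5 (q(w, Y) = -⅘ + (w - 1*(-8))/5 = -⅘ + (w + 8)/5 = -⅘ + (8 + w)/5 = -⅘ + (8/5 + w/5) = ⅘ + w/5)
T(t) = (-260 + t)*(-1026/5 + t/5) (T(t) = (t - 260)*(-206 + (⅘ + t/5)) = (-260 + t)*(-1026/5 + t/5))
k(P) = -P²/3
(265199 + T(505)) + k(16*(-13)) = (265199 + (53352 - 1286/5*505 + (⅕)*505²)) - (16*(-13))²/3 = (265199 + (53352 - 129886 + (⅕)*255025)) - ⅓*(-208)² = (265199 + (53352 - 129886 + 51005)) - ⅓*43264 = (265199 - 25529) - 43264/3 = 239670 - 43264/3 = 675746/3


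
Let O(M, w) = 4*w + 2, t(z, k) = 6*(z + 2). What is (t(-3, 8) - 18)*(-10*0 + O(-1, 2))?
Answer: -240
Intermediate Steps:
t(z, k) = 12 + 6*z (t(z, k) = 6*(2 + z) = 12 + 6*z)
O(M, w) = 2 + 4*w
(t(-3, 8) - 18)*(-10*0 + O(-1, 2)) = ((12 + 6*(-3)) - 18)*(-10*0 + (2 + 4*2)) = ((12 - 18) - 18)*(-5*0 + (2 + 8)) = (-6 - 18)*(0 + 10) = -24*10 = -240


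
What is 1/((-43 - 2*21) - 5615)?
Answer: -1/5700 ≈ -0.00017544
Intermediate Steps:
1/((-43 - 2*21) - 5615) = 1/((-43 - 42) - 5615) = 1/(-85 - 5615) = 1/(-5700) = -1/5700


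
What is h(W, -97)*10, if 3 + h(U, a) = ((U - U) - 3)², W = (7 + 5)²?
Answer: 60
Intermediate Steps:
W = 144 (W = 12² = 144)
h(U, a) = 6 (h(U, a) = -3 + ((U - U) - 3)² = -3 + (0 - 3)² = -3 + (-3)² = -3 + 9 = 6)
h(W, -97)*10 = 6*10 = 60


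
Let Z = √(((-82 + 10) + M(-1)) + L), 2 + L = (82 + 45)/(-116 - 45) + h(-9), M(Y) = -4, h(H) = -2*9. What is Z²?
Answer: -15583/161 ≈ -96.789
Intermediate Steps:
h(H) = -18
L = -3347/161 (L = -2 + ((82 + 45)/(-116 - 45) - 18) = -2 + (127/(-161) - 18) = -2 + (127*(-1/161) - 18) = -2 + (-127/161 - 18) = -2 - 3025/161 = -3347/161 ≈ -20.789)
Z = I*√2508863/161 (Z = √(((-82 + 10) - 4) - 3347/161) = √((-72 - 4) - 3347/161) = √(-76 - 3347/161) = √(-15583/161) = I*√2508863/161 ≈ 9.8381*I)
Z² = (I*√2508863/161)² = -15583/161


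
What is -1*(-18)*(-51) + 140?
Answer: -778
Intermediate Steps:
-1*(-18)*(-51) + 140 = 18*(-51) + 140 = -918 + 140 = -778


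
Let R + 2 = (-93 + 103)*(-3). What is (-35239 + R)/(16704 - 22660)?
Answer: 35271/5956 ≈ 5.9219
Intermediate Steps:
R = -32 (R = -2 + (-93 + 103)*(-3) = -2 + 10*(-3) = -2 - 30 = -32)
(-35239 + R)/(16704 - 22660) = (-35239 - 32)/(16704 - 22660) = -35271/(-5956) = -35271*(-1/5956) = 35271/5956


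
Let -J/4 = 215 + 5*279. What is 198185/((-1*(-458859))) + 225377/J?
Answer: -4440867541/128480520 ≈ -34.565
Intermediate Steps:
J = -6440 (J = -4*(215 + 5*279) = -4*(215 + 1395) = -4*1610 = -6440)
198185/((-1*(-458859))) + 225377/J = 198185/((-1*(-458859))) + 225377/(-6440) = 198185/458859 + 225377*(-1/6440) = 198185*(1/458859) - 9799/280 = 198185/458859 - 9799/280 = -4440867541/128480520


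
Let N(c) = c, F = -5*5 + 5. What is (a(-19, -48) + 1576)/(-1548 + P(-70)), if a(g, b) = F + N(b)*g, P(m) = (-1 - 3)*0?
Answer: -617/387 ≈ -1.5943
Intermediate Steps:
P(m) = 0 (P(m) = -4*0 = 0)
F = -20 (F = -25 + 5 = -20)
a(g, b) = -20 + b*g
(a(-19, -48) + 1576)/(-1548 + P(-70)) = ((-20 - 48*(-19)) + 1576)/(-1548 + 0) = ((-20 + 912) + 1576)/(-1548) = (892 + 1576)*(-1/1548) = 2468*(-1/1548) = -617/387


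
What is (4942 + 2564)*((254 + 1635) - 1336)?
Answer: 4150818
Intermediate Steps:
(4942 + 2564)*((254 + 1635) - 1336) = 7506*(1889 - 1336) = 7506*553 = 4150818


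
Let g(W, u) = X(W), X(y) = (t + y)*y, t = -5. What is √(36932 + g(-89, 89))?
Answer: √45298 ≈ 212.83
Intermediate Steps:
X(y) = y*(-5 + y) (X(y) = (-5 + y)*y = y*(-5 + y))
g(W, u) = W*(-5 + W)
√(36932 + g(-89, 89)) = √(36932 - 89*(-5 - 89)) = √(36932 - 89*(-94)) = √(36932 + 8366) = √45298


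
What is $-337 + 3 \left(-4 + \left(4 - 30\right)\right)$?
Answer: $-427$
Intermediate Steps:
$-337 + 3 \left(-4 + \left(4 - 30\right)\right) = -337 + 3 \left(-4 - 26\right) = -337 + 3 \left(-30\right) = -337 - 90 = -427$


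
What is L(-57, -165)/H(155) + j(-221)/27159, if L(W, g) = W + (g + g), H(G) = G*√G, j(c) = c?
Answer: -221/27159 - 387*√155/24025 ≈ -0.20868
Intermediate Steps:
H(G) = G^(3/2)
L(W, g) = W + 2*g
L(-57, -165)/H(155) + j(-221)/27159 = (-57 + 2*(-165))/(155^(3/2)) - 221/27159 = (-57 - 330)/((155*√155)) - 221*1/27159 = -387*√155/24025 - 221/27159 = -221/27159 - 387*√155/24025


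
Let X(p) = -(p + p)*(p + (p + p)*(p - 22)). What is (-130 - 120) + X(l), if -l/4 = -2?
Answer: 3206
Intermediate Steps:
l = 8 (l = -4*(-2) = 8)
X(p) = -2*p*(p + 2*p*(-22 + p)) (X(p) = -2*p*(p + (2*p)*(-22 + p)) = -2*p*(p + 2*p*(-22 + p)))
(-130 - 120) + X(l) = (-130 - 120) + 8²*(86 - 4*8) = -250 + 64*(86 - 32) = -250 + 64*54 = -250 + 3456 = 3206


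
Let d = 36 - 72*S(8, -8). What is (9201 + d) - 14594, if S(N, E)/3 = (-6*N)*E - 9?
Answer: -86357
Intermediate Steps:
S(N, E) = -27 - 18*E*N (S(N, E) = 3*((-6*N)*E - 9) = 3*(-6*E*N - 9) = 3*(-9 - 6*E*N) = -27 - 18*E*N)
d = -80964 (d = 36 - 72*(-27 - 18*(-8)*8) = 36 - 72*(-27 + 1152) = 36 - 72*1125 = 36 - 81000 = -80964)
(9201 + d) - 14594 = (9201 - 80964) - 14594 = -71763 - 14594 = -86357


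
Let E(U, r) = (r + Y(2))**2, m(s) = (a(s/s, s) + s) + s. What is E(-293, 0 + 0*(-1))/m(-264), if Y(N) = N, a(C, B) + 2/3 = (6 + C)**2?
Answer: -12/1439 ≈ -0.0083391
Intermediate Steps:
a(C, B) = -2/3 + (6 + C)**2
m(s) = 145/3 + 2*s (m(s) = ((-2/3 + (6 + s/s)**2) + s) + s = ((-2/3 + (6 + 1)**2) + s) + s = ((-2/3 + 7**2) + s) + s = ((-2/3 + 49) + s) + s = (145/3 + s) + s = 145/3 + 2*s)
E(U, r) = (2 + r)**2 (E(U, r) = (r + 2)**2 = (2 + r)**2)
E(-293, 0 + 0*(-1))/m(-264) = (2 + (0 + 0*(-1)))**2/(145/3 + 2*(-264)) = (2 + (0 + 0))**2/(145/3 - 528) = (2 + 0)**2/(-1439/3) = 2**2*(-3/1439) = 4*(-3/1439) = -12/1439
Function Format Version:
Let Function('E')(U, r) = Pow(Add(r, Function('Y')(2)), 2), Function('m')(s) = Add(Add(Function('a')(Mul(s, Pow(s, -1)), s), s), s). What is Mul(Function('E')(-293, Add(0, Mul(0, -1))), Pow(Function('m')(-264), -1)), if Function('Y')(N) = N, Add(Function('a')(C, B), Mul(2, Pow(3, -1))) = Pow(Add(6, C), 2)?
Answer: Rational(-12, 1439) ≈ -0.0083391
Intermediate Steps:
Function('a')(C, B) = Add(Rational(-2, 3), Pow(Add(6, C), 2))
Function('m')(s) = Add(Rational(145, 3), Mul(2, s)) (Function('m')(s) = Add(Add(Add(Rational(-2, 3), Pow(Add(6, Mul(s, Pow(s, -1))), 2)), s), s) = Add(Add(Add(Rational(-2, 3), Pow(Add(6, 1), 2)), s), s) = Add(Add(Add(Rational(-2, 3), Pow(7, 2)), s), s) = Add(Add(Add(Rational(-2, 3), 49), s), s) = Add(Add(Rational(145, 3), s), s) = Add(Rational(145, 3), Mul(2, s)))
Function('E')(U, r) = Pow(Add(2, r), 2) (Function('E')(U, r) = Pow(Add(r, 2), 2) = Pow(Add(2, r), 2))
Mul(Function('E')(-293, Add(0, Mul(0, -1))), Pow(Function('m')(-264), -1)) = Mul(Pow(Add(2, Add(0, Mul(0, -1))), 2), Pow(Add(Rational(145, 3), Mul(2, -264)), -1)) = Mul(Pow(Add(2, Add(0, 0)), 2), Pow(Add(Rational(145, 3), -528), -1)) = Mul(Pow(Add(2, 0), 2), Pow(Rational(-1439, 3), -1)) = Mul(Pow(2, 2), Rational(-3, 1439)) = Mul(4, Rational(-3, 1439)) = Rational(-12, 1439)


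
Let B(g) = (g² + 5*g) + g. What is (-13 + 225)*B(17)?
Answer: 82892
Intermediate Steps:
B(g) = g² + 6*g
(-13 + 225)*B(17) = (-13 + 225)*(17*(6 + 17)) = 212*(17*23) = 212*391 = 82892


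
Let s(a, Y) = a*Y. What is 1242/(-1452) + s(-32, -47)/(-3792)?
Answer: -71807/57354 ≈ -1.2520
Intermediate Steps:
s(a, Y) = Y*a
1242/(-1452) + s(-32, -47)/(-3792) = 1242/(-1452) - 47*(-32)/(-3792) = 1242*(-1/1452) + 1504*(-1/3792) = -207/242 - 94/237 = -71807/57354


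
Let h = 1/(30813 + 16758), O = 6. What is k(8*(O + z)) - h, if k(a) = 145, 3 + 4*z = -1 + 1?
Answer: 6897794/47571 ≈ 145.00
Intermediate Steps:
z = -¾ (z = -¾ + (-1 + 1)/4 = -¾ + (¼)*0 = -¾ + 0 = -¾ ≈ -0.75000)
h = 1/47571 ≈ 2.1021e-5
k(8*(O + z)) - h = 145 - 1*1/47571 = 145 - 1/47571 = 6897794/47571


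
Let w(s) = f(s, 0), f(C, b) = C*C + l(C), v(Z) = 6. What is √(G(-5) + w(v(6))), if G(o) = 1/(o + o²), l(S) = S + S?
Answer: 31*√5/10 ≈ 6.9318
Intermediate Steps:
l(S) = 2*S
f(C, b) = C² + 2*C (f(C, b) = C*C + 2*C = C² + 2*C)
w(s) = s*(2 + s)
√(G(-5) + w(v(6))) = √(1/((-5)*(1 - 5)) + 6*(2 + 6)) = √(-⅕/(-4) + 6*8) = √(-⅕*(-¼) + 48) = √(1/20 + 48) = √(961/20) = 31*√5/10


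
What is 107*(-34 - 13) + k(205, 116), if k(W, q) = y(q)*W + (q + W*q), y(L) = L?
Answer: 42647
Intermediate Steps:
k(W, q) = q + 2*W*q (k(W, q) = q*W + (q + W*q) = W*q + (q + W*q) = q + 2*W*q)
107*(-34 - 13) + k(205, 116) = 107*(-34 - 13) + 116*(1 + 2*205) = 107*(-47) + 116*(1 + 410) = -5029 + 116*411 = -5029 + 47676 = 42647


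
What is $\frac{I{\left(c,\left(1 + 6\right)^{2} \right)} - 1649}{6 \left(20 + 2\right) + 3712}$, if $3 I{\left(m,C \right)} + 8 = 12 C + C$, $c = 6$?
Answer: $- \frac{2159}{5766} \approx -0.37444$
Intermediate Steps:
$I{\left(m,C \right)} = - \frac{8}{3} + \frac{13 C}{3}$ ($I{\left(m,C \right)} = - \frac{8}{3} + \frac{12 C + C}{3} = - \frac{8}{3} + \frac{13 C}{3}$)
$\frac{I{\left(c,\left(1 + 6\right)^{2} \right)} - 1649}{6 \left(20 + 2\right) + 3712} = \frac{\left(- \frac{8}{3} + \frac{13 \left(1 + 6\right)^{2}}{3}\right) - 1649}{6 \left(20 + 2\right) + 3712} = \frac{\left(- \frac{8}{3} + \frac{13 \cdot 7^{2}}{3}\right) - 1649}{6 \cdot 22 + 3712} = \frac{\left(- \frac{8}{3} + \frac{13}{3} \cdot 49\right) - 1649}{132 + 3712} = \frac{\left(- \frac{8}{3} + \frac{637}{3}\right) - 1649}{3844} = \left(\frac{629}{3} - 1649\right) \frac{1}{3844} = \left(- \frac{4318}{3}\right) \frac{1}{3844} = - \frac{2159}{5766}$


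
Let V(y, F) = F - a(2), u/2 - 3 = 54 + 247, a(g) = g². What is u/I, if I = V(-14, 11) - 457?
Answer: -304/225 ≈ -1.3511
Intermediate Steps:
u = 608 (u = 6 + 2*(54 + 247) = 6 + 2*301 = 6 + 602 = 608)
V(y, F) = -4 + F (V(y, F) = F - 1*2² = F - 1*4 = F - 4 = -4 + F)
I = -450 (I = (-4 + 11) - 457 = 7 - 457 = -450)
u/I = 608/(-450) = 608*(-1/450) = -304/225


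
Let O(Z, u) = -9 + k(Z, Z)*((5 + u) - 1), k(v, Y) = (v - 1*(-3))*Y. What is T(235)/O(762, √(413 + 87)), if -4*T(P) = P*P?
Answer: 14307637775/73096362783324 - 2980769375*√5/6091363565277 ≈ -0.00089847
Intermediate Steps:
T(P) = -P²/4 (T(P) = -P*P/4 = -P²/4)
k(v, Y) = Y*(3 + v) (k(v, Y) = (v + 3)*Y = (3 + v)*Y = Y*(3 + v))
O(Z, u) = -9 + Z*(3 + Z)*(4 + u) (O(Z, u) = -9 + (Z*(3 + Z))*((5 + u) - 1) = -9 + (Z*(3 + Z))*(4 + u) = -9 + Z*(3 + Z)*(4 + u))
T(235)/O(762, √(413 + 87)) = (-¼*235²)/(-9 + 4*762*(3 + 762) + 762*√(413 + 87)*(3 + 762)) = (-¼*55225)/(-9 + 4*762*765 + 762*√500*765) = -55225/(4*(-9 + 2331720 + 762*(10*√5)*765)) = -55225/(4*(-9 + 2331720 + 5829300*√5)) = -55225/(4*(2331711 + 5829300*√5))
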